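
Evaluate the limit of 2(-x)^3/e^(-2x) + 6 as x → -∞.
The quotient is an ∞/∞ indeterminate form as x → -∞.
Compare growth rates of the dominant terms (exponentials ≫ polynomials ≫ logarithms), or apply L'Hôpital's rule; the quotient → 0.
Adding the constant: 0 + 6 = 6. Limit = 6.

Final answer: 6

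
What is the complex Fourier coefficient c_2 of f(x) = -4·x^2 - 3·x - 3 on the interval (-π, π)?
Compute the real Fourier coefficients first: a_2 = -4, b_2 = 3.
Then c_2 = (a_2 − i·b_2)/2 = -2 - 3·i/2.

Final answer: -2 - 3·i/2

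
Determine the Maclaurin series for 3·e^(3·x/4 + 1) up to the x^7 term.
729·e·x^7/9175040 + 243·e·x^6/327680 + 243·e·x^5/40960 + 81·e·x^4/2048 + 27·e·x^3/128 + 27·e·x^2/32 + 9·e·x/4 + 3·e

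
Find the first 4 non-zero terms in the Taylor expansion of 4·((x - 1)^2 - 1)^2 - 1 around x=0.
4·x^4 - 16·x^3 + 16·x^2 - 1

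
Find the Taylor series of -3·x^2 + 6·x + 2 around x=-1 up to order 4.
-7 + 12·(x + 1) - 3·(x + 1)^2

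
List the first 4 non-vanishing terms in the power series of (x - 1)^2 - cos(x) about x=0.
x^6/720 - x^4/24 + 3·x^2/2 - 2·x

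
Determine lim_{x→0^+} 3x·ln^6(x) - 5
The product is a 0·∞ indeterminate form at x → 0⁺.
Rewrite the product as 3·ln^6(x) / x^(-1) and apply L'Hôpital, or use the standard hierarchy x^(-1) ≫ |ln x|^6 as x → 0⁺.
The indeterminate product → 0, so the limit = -5.

Final answer: -5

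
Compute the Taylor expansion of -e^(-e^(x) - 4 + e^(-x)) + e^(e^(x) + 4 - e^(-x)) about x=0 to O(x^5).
x^4·(-4·e^(-4)/3 + 4·e^(4)/3) + x^3·(5·e^(-4)/3 + 5·e^(4)/3) + x^2·(-2·e^(-4) + 2·e^(4)) + x·(2·e^(-4) + 2·e^(4)) - e^(-4) + e^(4)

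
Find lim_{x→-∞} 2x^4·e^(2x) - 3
The product is a 0·∞ indeterminate form at x → -∞.
Rewrite the product as 2x^4 / e^(-2x) (an ∞/∞ form) and apply L'Hôpital, or use the standard hierarchy e^(2|x|) ≫ |x^4| as x → -∞.
The indeterminate product → 0, so the limit = -3.

Final answer: -3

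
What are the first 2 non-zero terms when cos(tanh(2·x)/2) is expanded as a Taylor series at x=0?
1 - x^2/2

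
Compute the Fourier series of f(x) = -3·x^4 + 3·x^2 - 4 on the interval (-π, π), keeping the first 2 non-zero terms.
(-156 + 24·π^2)·cos(x) - 3·π^4/5 - 4 + π^2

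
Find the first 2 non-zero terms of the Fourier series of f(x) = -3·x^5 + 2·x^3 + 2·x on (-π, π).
(-740 - 6·π^4 + 124·π^2)·sin(x) + (-17·π^2 + 47/2 + 3·π^4)·sin(2·x)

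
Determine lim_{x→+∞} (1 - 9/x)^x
As x → +∞: this is the defining limit (1 - 9/x)^x → e^(-9).
Limit = e^(-9).

Final answer: e^(-9)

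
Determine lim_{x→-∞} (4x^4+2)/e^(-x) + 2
The quotient is an ∞/∞ indeterminate form as x → -∞.
Compare growth rates of the dominant terms (exponentials ≫ polynomials ≫ logarithms), or apply L'Hôpital's rule; the quotient → 0.
Adding the constant: 0 + 2 = 2. Limit = 2.

Final answer: 2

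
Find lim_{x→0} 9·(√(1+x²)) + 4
Direct substitution at x = 0 gives 13.

Final answer: 13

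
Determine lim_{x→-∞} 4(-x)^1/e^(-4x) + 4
The quotient is an ∞/∞ indeterminate form as x → -∞.
Compare growth rates of the dominant terms (exponentials ≫ polynomials ≫ logarithms), or apply L'Hôpital's rule; the quotient → 0.
Adding the constant: 0 + 4 = 4. Limit = 4.

Final answer: 4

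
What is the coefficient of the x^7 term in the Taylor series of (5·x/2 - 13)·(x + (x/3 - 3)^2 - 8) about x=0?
Expand to order 7: (5·x/2 - 13)·(x + (x/3 - 3)^2 - 8) = 5·x^3/18 - 71·x^2/18 + 31·x/2 - 13 + O(x^8).
The coefficient of x^7 is 0.

Final answer: 0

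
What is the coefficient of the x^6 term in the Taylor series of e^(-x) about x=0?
Expand to order 6: e^(-x) = x^6/720 - x^5/120 + x^4/24 - x^3/6 + x^2/2 - x + 1 + O(x^7).
The coefficient of x^6 is 1/720.

Final answer: 1/720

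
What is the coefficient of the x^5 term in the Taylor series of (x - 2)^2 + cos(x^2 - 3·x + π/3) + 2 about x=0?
Expand to order 5: (x - 2)^2 + cos(x^2 - 3·x + π/3) + 2 = x^5·(-9/4 + 21·√(3)/80) + x^4·(23/16 + 9·√(3)/4) + x^3·(3/2 - 9·√(3)/4) + x^2·(-5/4 - √(3)/2) + x·(-4 + 3·√(3)/2) + 13/2 + O(x^6).
The coefficient of x^5 is -9/4 + 21·√(3)/80.

Final answer: -9/4 + 21·√(3)/80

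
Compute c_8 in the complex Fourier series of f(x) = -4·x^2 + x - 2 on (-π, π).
Compute the real Fourier coefficients first: a_8 = -1/4, b_8 = -1/4.
Then c_8 = (a_8 − i·b_8)/2 = -1/8 + i/8.

Final answer: -1/8 + i/8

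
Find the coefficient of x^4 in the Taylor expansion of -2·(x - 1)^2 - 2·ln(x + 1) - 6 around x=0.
Expand to order 4: -2·(x - 1)^2 - 2·ln(x + 1) - 6 = x^4/2 - 2·x^3/3 - x^2 + 2·x - 8 + O(x^5).
The coefficient of x^4 is 1/2.

Final answer: 1/2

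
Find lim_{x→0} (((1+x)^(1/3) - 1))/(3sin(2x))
Both numerator and denominator → 0 as x → 0; this is a 0/0 indeterminate form.
Expand each to leading order near x = 0: numerator ~ x/3, denominator ~ 6·x.
The limit of the ratio is 1/18.

Final answer: 1/18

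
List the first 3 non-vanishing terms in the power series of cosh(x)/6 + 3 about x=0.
x^4/144 + x^2/12 + 19/6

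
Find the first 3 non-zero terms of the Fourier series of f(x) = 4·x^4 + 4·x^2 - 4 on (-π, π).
(176 - 32·π^2)·cos(x) + (-8 + 8·π^2)·cos(2·x) - 4 + 4·π^2/3 + 4·π^4/5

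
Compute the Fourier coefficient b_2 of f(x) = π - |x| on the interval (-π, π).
b_2 = (1/π) ∫_{-π}^{π} f(x)·sin(2x) dx.
Evaluate the integral (use parity and integration by parts as needed): b_2 = 0.

Final answer: 0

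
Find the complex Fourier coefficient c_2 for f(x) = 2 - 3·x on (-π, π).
Compute the real Fourier coefficients first: a_2 = 0, b_2 = 3.
Then c_2 = (a_2 − i·b_2)/2 = -3·i/2.

Final answer: -3·i/2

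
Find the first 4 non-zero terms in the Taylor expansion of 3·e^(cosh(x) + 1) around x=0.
31·x^6·e^(2)/240 + x^4·e^(2)/2 + 3·x^2·e^(2)/2 + 3·e^(2)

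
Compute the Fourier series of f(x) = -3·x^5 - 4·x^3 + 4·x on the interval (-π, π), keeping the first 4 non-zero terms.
(-664 - 6·π^4 + 112·π^2)·sin(x) + (-11·π^2 + 25/2 + 3·π^4)·sin(2·x) + (-2·π^4 + 40/27 + 16·π^2/9)·sin(3·x) + (-131/64 + π^2/8 + 3·π^4/2)·sin(4·x)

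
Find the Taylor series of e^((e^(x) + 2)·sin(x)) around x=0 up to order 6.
971·x^6/144 + 961·x^5/120 + 67·x^4/8 + 15·x^3/2 + 11·x^2/2 + 3·x + 1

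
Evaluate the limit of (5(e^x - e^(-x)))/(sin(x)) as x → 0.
Both numerator and denominator → 0 as x → 0; this is a 0/0 indeterminate form.
Expand each to leading order near x = 0: numerator ~ 10·x, denominator ~ x.
The limit of the ratio is 10.

Final answer: 10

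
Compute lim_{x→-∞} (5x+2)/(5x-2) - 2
Evaluate the dominant behaviour as x → -∞; each term tends to a finite value or vanishes.
Limit = -1.

Final answer: -1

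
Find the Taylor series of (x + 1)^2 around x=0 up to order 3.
x^2 + 2·x + 1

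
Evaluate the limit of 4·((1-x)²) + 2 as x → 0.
Direct substitution at x = 0 gives 6.

Final answer: 6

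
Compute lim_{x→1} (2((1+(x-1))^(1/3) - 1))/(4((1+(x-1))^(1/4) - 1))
Both numerator and denominator → 0 as x → 1; this is a 0/0 indeterminate form.
Expand each to leading order near x = 1: numerator ~ 2·(x - 1)/3, denominator ~ (x - 1).
The limit of the ratio is 2/3.

Final answer: 2/3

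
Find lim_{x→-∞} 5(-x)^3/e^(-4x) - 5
The quotient is an ∞/∞ indeterminate form as x → -∞.
Compare growth rates of the dominant terms (exponentials ≫ polynomials ≫ logarithms), or apply L'Hôpital's rule; the quotient → 0.
Adding the constant: 0 - 5 = -5. Limit = -5.

Final answer: -5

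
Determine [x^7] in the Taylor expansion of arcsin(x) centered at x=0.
Expand to order 7: arcsin(x) = 5·x^7/112 + 3·x^5/40 + x^3/6 + x + O(x^8).
The coefficient of x^7 is 5/112.

Final answer: 5/112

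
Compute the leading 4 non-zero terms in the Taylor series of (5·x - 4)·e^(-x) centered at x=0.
19·x^3/6 - 7·x^2 + 9·x - 4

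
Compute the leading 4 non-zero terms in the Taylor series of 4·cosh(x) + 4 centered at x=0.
x^6/180 + x^4/6 + 2·x^2 + 8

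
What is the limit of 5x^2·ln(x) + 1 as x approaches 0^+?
The product is a 0·∞ indeterminate form at x → 0⁺.
Rewrite the product as 5·ln(x) / x^(-2) and apply L'Hôpital, or use the standard hierarchy x^(-2) ≫ |ln x| as x → 0⁺.
The indeterminate product → 0, so the limit = 1.

Final answer: 1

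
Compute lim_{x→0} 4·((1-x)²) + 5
Direct substitution at x = 0 gives 9.

Final answer: 9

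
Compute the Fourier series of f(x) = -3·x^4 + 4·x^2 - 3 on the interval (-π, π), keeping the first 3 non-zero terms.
(-160 + 24·π^2)·cos(x) + (13 - 6·π^2)·cos(2·x) - 3·π^4/5 - 3 + 4·π^2/3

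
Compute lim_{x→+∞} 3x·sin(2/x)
As x → +∞: let u = 2/x → 0⁺; then 3·x·sin(2/x) = 3·2·sin(u)/u → 3·2·1 = 6.
Limit = 6.

Final answer: 6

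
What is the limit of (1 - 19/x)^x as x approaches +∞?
As x → +∞: this is the defining limit (1 - 19/x)^x → e^(-19).
Limit = e^(-19).

Final answer: e^(-19)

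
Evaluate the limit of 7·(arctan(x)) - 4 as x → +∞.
Evaluate the dominant behaviour as x → +∞; each term tends to a finite value or vanishes.
Limit = -4 + 7·π/2.

Final answer: -4 + 7·π/2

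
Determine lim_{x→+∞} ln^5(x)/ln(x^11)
This is an ∞/∞ indeterminate form as x → +∞.
Write ln(x^11) = 11·ln(x), reducing the quotient to ln^4(x)/11 → ∞.
Limit = ∞.

Final answer: ∞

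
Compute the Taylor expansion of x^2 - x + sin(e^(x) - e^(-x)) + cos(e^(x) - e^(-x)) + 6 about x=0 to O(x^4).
-x^3 - x^2 + x + 7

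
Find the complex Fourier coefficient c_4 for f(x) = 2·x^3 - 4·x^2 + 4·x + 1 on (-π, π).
Compute the real Fourier coefficients first: a_4 = -1, b_4 = -π^2 - 13/8.
Then c_4 = (a_4 − i·b_4)/2 = -1/2 + 13·i/16 + i·π^2/2.

Final answer: -1/2 + 13·i/16 + i·π^2/2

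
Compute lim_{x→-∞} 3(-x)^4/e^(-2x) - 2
The quotient is an ∞/∞ indeterminate form as x → -∞.
Compare growth rates of the dominant terms (exponentials ≫ polynomials ≫ logarithms), or apply L'Hôpital's rule; the quotient → 0.
Adding the constant: 0 - 2 = -2. Limit = -2.

Final answer: -2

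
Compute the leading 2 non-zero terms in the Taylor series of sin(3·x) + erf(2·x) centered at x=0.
x^3·(-9/2 - 16/(3·√(π))) + x·(4/√(π) + 3)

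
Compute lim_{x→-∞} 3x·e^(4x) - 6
The product is a 0·∞ indeterminate form at x → -∞.
Rewrite the product as 3x / e^(-4x) (an ∞/∞ form) and apply L'Hôpital, or use the standard hierarchy e^(4|x|) ≫ |x| as x → -∞.
The indeterminate product → 0, so the limit = -6.

Final answer: -6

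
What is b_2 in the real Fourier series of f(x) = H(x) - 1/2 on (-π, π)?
b_2 = (1/π) ∫_{-π}^{π} f(x)·sin(2x) dx.
Evaluate the integral (use parity and integration by parts as needed): b_2 = 0.

Final answer: 0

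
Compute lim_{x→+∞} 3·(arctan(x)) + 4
Evaluate the dominant behaviour as x → +∞; each term tends to a finite value or vanishes.
Limit = 4 + 3·π/2.

Final answer: 4 + 3·π/2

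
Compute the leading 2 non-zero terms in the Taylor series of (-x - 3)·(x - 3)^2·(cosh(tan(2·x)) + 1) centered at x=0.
18·x - 54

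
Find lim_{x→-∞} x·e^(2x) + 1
The product is a 0·∞ indeterminate form at x → -∞.
Rewrite the product as x / e^(-2x) (an ∞/∞ form) and apply L'Hôpital, or use the standard hierarchy e^(2|x|) ≫ |x| as x → -∞.
The indeterminate product → 0, so the limit = 1.

Final answer: 1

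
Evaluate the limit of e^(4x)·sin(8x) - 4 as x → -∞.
Evaluate the dominant behaviour as x → -∞; each term tends to a finite value or vanishes.
Limit = -4.

Final answer: -4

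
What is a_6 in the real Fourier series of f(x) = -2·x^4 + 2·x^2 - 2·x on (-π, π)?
a_6 = (1/π) ∫_{-π}^{π} f(x)·cos(6x) dx.
Evaluate the integral (use parity and integration by parts as needed): a_6 = 8/27 - 4·π^2/9.

Final answer: 8/27 - 4·π^2/9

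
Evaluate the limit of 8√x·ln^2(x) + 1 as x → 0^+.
The product is a 0·∞ indeterminate form at x → 0⁺.
Rewrite the product as 8·ln^2(x) / x^(-1/2) and apply L'Hôpital, or use the standard hierarchy x^(-1/2) ≫ |ln x|^2 as x → 0⁺.
The indeterminate product → 0, so the limit = 1.

Final answer: 1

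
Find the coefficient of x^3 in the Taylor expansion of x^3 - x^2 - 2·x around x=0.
Expand to order 3: x^3 - x^2 - 2·x = x^3 - x^2 - 2·x + O(x^4).
The coefficient of x^3 is 1.

Final answer: 1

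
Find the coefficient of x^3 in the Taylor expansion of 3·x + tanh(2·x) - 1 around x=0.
Expand to order 3: 3·x + tanh(2·x) - 1 = -8·x^3/3 + 5·x - 1 + O(x^4).
The coefficient of x^3 is -8/3.

Final answer: -8/3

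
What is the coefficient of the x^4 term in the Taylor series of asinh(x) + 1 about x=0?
Expand to order 4: asinh(x) + 1 = -x^3/6 + x + 1 + O(x^5).
The coefficient of x^4 is 0.

Final answer: 0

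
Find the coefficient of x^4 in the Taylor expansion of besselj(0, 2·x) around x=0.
Expand to order 4: besselj(0, 2·x) = x^4/4 - x^2 + 1 + O(x^5).
The coefficient of x^4 is 1/4.

Final answer: 1/4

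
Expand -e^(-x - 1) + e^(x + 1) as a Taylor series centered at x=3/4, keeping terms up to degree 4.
(-1 + e^(7/2))·e^(-7/4) + (1 + e^(7/2))·e^(-7/4)·(x - 3/4) + (-1 + e^(7/2))·e^(-7/4)·(x - 3/4)^2/2 + (1 + e^(7/2))·e^(-7/4)·(x - 3/4)^3/6 + (-1 + e^(7/2))·e^(-7/4)·(x - 3/4)^4/24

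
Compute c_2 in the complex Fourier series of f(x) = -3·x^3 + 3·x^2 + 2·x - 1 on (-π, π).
Compute the real Fourier coefficients first: a_2 = 3, b_2 = -13/2 + 3·π^2.
Then c_2 = (a_2 − i·b_2)/2 = 3/2 - 3·i·π^2/2 + 13·i/4.

Final answer: 3/2 - 3·i·π^2/2 + 13·i/4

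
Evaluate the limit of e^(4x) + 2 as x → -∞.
Evaluate the dominant behaviour as x → -∞; each term tends to a finite value or vanishes.
Limit = 2.

Final answer: 2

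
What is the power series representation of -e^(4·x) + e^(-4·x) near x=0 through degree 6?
-256·x^5/15 - 64·x^3/3 - 8·x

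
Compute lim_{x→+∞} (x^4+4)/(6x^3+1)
This is an ∞/∞ indeterminate form as x → +∞.
Divide numerator and denominator by x^4 and let the lower-order terms vanish; the numerator's degree 4 exceeds the denominator's degree 3, so the quotient diverges.
Limit = ∞.

Final answer: ∞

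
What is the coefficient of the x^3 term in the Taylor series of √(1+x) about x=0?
Expand to order 3: √(1+x) = x^3/16 - x^2/8 + x/2 + 1 + O(x^4).
The coefficient of x^3 is 1/16.

Final answer: 1/16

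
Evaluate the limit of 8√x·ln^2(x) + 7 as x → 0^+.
The product is a 0·∞ indeterminate form at x → 0⁺.
Rewrite the product as 8·ln^2(x) / x^(-1/2) and apply L'Hôpital, or use the standard hierarchy x^(-1/2) ≫ |ln x|^2 as x → 0⁺.
The indeterminate product → 0, so the limit = 7.

Final answer: 7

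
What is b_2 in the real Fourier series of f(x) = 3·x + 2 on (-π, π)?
b_2 = (1/π) ∫_{-π}^{π} f(x)·sin(2x) dx.
Evaluate the integral (use parity and integration by parts as needed): b_2 = -3.

Final answer: -3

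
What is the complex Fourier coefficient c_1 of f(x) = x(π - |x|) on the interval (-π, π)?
Compute the real Fourier coefficients first: a_1 = 0, b_1 = 8/π.
Then c_1 = (a_1 − i·b_1)/2 = -4·i/π.

Final answer: -4·i/π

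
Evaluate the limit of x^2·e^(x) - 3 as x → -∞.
The product is a 0·∞ indeterminate form at x → -∞.
Rewrite the product as x^2 / e^(-x) (an ∞/∞ form) and apply L'Hôpital, or use the standard hierarchy e^(|x|) ≫ |x^2| as x → -∞.
The indeterminate product → 0, so the limit = -3.

Final answer: -3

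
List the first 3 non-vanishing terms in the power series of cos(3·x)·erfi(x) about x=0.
79·x^5/(20·√(π)) - 25·x^3/(3·√(π)) + 2·x/√(π)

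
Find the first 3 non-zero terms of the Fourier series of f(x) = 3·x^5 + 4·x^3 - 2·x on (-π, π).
(-112·π^2 + 6·π^4 + 668)·sin(x) + (-3·π^4 - 29/2 + 11·π^2)·sin(2·x) + (-16·π^2/9 - 4/27 + 2·π^4)·sin(3·x)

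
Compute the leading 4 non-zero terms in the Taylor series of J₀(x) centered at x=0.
-x^6/2304 + x^4/64 - x^2/4 + 1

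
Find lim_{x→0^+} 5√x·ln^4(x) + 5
The product is a 0·∞ indeterminate form at x → 0⁺.
Rewrite the product as 5·ln^4(x) / x^(-1/2) and apply L'Hôpital, or use the standard hierarchy x^(-1/2) ≫ |ln x|^4 as x → 0⁺.
The indeterminate product → 0, so the limit = 5.

Final answer: 5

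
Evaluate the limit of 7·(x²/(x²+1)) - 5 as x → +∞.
Evaluate the dominant behaviour as x → +∞; each term tends to a finite value or vanishes.
Limit = 2.

Final answer: 2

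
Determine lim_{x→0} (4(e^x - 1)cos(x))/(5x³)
Both numerator and denominator → 0 as x → 0; this is a 0/0 indeterminate form.
Expand each to leading order near x = 0: numerator ~ 4·x, denominator ~ 5·x^3.
The limit of the ratio is ∞.

Final answer: ∞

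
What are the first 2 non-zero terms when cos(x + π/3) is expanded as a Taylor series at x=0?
-√(3)·x/2 + 1/2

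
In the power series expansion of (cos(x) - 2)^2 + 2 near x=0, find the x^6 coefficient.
Expand to order 6: (cos(x) - 2)^2 + 2 = -7·x^6/180 + x^4/6 + x^2 + 3 + O(x^7).
The coefficient of x^6 is -7/180.

Final answer: -7/180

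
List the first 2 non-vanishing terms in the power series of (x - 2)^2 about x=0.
4 - 4·x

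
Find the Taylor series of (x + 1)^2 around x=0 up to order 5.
x^2 + 2·x + 1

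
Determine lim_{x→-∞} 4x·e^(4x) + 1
The product is a 0·∞ indeterminate form at x → -∞.
Rewrite the product as 4x / e^(-4x) (an ∞/∞ form) and apply L'Hôpital, or use the standard hierarchy e^(4|x|) ≫ |x| as x → -∞.
The indeterminate product → 0, so the limit = 1.

Final answer: 1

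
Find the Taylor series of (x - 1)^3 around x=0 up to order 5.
x^3 - 3·x^2 + 3·x - 1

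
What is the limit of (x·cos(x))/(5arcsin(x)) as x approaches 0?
Both numerator and denominator → 0 as x → 0; this is a 0/0 indeterminate form.
Expand each to leading order near x = 0: numerator ~ x, denominator ~ 5·x.
The limit of the ratio is 1/5.

Final answer: 1/5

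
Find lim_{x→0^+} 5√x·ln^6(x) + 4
The product is a 0·∞ indeterminate form at x → 0⁺.
Rewrite the product as 5·ln^6(x) / x^(-1/2) and apply L'Hôpital, or use the standard hierarchy x^(-1/2) ≫ |ln x|^6 as x → 0⁺.
The indeterminate product → 0, so the limit = 4.

Final answer: 4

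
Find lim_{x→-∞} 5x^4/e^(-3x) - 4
The quotient is an ∞/∞ indeterminate form as x → -∞.
Compare growth rates of the dominant terms (exponentials ≫ polynomials ≫ logarithms), or apply L'Hôpital's rule; the quotient → 0.
Adding the constant: 0 - 4 = -4. Limit = -4.

Final answer: -4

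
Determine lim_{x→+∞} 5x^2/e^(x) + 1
The quotient is an ∞/∞ indeterminate form as x → +∞.
The exponential denominator e^(x) dominates the polynomial numerator (e^x ≫ x^2 as x → ∞), so the quotient → 0.
Adding the constant: 0 + 1 = 1. Limit = 1.

Final answer: 1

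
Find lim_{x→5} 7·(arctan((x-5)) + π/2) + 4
Direct substitution at x = 5 gives 4 + 7·π/2.

Final answer: 4 + 7·π/2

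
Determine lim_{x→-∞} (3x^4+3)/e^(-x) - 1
The quotient is an ∞/∞ indeterminate form as x → -∞.
Compare growth rates of the dominant terms (exponentials ≫ polynomials ≫ logarithms), or apply L'Hôpital's rule; the quotient → 0.
Adding the constant: 0 - 1 = -1. Limit = -1.

Final answer: -1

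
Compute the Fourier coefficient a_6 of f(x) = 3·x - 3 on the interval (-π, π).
a_6 = (1/π) ∫_{-π}^{π} f(x)·cos(6x) dx.
Evaluate the integral (use parity and integration by parts as needed): a_6 = 0.

Final answer: 0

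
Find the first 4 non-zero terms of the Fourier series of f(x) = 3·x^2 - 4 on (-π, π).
-12·cos(x) + 3·cos(2·x) - 4·cos(3·x)/3 - 4 + π^2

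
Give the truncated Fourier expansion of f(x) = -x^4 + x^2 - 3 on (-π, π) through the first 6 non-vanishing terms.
(-52 + 8·π^2)·cos(x) + (4 - 2·π^2)·cos(2·x) + (-28/27 + 8·π^2/9)·cos(3·x) + (7/16 - π^2/2)·cos(4·x) + (-148/625 + 8·π^2/25)·cos(5·x) - π^4/5 - 3 + π^2/3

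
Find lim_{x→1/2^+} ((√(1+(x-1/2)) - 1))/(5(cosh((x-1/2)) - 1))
Both numerator and denominator → 0 as x → 1/2^+; this is a 0/0 indeterminate form.
Expand each to leading order near x = 1/2: numerator ~ (x - 1/2)/2, denominator ~ 5·(x - 1/2)^2/2.
The limit of the ratio is ∞.

Final answer: ∞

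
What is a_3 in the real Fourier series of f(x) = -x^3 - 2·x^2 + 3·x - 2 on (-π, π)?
a_3 = (1/π) ∫_{-π}^{π} f(x)·cos(3x) dx.
Evaluate the integral (use parity and integration by parts as needed): a_3 = 8/9.

Final answer: 8/9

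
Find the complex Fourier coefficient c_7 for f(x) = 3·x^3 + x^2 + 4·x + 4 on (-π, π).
Compute the real Fourier coefficients first: a_7 = -4/49, b_7 = 356/343 + 6·π^2/7.
Then c_7 = (a_7 − i·b_7)/2 = -2/49 - 3·i·π^2/7 - 178·i/343.

Final answer: -2/49 - 3·i·π^2/7 - 178·i/343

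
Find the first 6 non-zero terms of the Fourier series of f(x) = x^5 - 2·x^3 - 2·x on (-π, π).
(-44·π^2 + 2·π^4 + 260)·sin(x) + (-π^4 - 17/2 + 7·π^2)·sin(2·x) + (-76·π^2/27 + 44/81 + 2·π^4/3)·sin(3·x) + (-π^4/2 + 25/64 + 13·π^2/8)·sin(4·x) + (-28·π^2/25 - 332/625 + 2·π^4/5)·sin(5·x) + (-π^4/3 + 85/162 + 23·π^2/27)·sin(6·x)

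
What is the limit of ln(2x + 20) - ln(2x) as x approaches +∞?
This is an ∞ − ∞ indeterminate form.
Combine the logarithms: ln(2x+20) − ln(2x) = ln((2x+20)/(2x)) = ln(1 + 20/(2x)) → ln(1) = 0.
Limit = 0.

Final answer: 0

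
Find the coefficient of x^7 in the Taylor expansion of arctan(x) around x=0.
Expand to order 7: arctan(x) = -x^7/7 + x^5/5 - x^3/3 + x + O(x^8).
The coefficient of x^7 is -1/7.

Final answer: -1/7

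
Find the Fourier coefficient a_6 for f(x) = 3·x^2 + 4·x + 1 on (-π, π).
a_6 = (1/π) ∫_{-π}^{π} f(x)·cos(6x) dx.
Evaluate the integral (use parity and integration by parts as needed): a_6 = 1/3.

Final answer: 1/3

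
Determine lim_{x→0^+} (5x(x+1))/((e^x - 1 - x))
Both numerator and denominator → 0 as x → 0^+; this is a 0/0 indeterminate form.
Expand each to leading order near x = 0: numerator ~ 5·x, denominator ~ x^2/2.
The limit of the ratio is ∞.

Final answer: ∞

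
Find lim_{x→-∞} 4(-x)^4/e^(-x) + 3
The quotient is an ∞/∞ indeterminate form as x → -∞.
Compare growth rates of the dominant terms (exponentials ≫ polynomials ≫ logarithms), or apply L'Hôpital's rule; the quotient → 0.
Adding the constant: 0 + 3 = 3. Limit = 3.

Final answer: 3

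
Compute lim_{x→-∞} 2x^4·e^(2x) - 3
The product is a 0·∞ indeterminate form at x → -∞.
Rewrite the product as 2x^4 / e^(-2x) (an ∞/∞ form) and apply L'Hôpital, or use the standard hierarchy e^(2|x|) ≫ |x^4| as x → -∞.
The indeterminate product → 0, so the limit = -3.

Final answer: -3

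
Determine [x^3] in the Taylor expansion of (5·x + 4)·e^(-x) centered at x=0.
Expand to order 3: (5·x + 4)·e^(-x) = 11·x^3/6 - 3·x^2 + x + 4 + O(x^4).
The coefficient of x^3 is 11/6.

Final answer: 11/6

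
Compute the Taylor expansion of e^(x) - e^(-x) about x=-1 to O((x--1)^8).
(1 - e^(2))·e^(-1) + (1 + e^(2))·e^(-1)·(x + 1) + (1 - e^(2))·e^(-1)·(x + 1)^2/2 + (1 + e^(2))·e^(-1)·(x + 1)^3/6 + (1 - e^(2))·e^(-1)·(x + 1)^4/24 + (1 + e^(2))·e^(-1)·(x + 1)^5/120 + (1 - e^(2))·e^(-1)·(x + 1)^6/720 + (1 + e^(2))·e^(-1)·(x + 1)^7/5040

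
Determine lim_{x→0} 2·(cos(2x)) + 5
Direct substitution at x = 0 gives 7.

Final answer: 7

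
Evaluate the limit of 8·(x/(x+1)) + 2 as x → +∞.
Evaluate the dominant behaviour as x → +∞; each term tends to a finite value or vanishes.
Limit = 10.

Final answer: 10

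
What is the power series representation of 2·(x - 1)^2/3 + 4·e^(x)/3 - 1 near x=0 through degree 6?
x^6/540 + x^5/90 + x^4/18 + 2·x^3/9 + 4·x^2/3 + 1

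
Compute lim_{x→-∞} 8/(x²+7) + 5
Evaluate the dominant behaviour as x → -∞; each term tends to a finite value or vanishes.
Limit = 5.

Final answer: 5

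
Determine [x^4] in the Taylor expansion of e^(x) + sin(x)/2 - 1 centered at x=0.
Expand to order 4: e^(x) + sin(x)/2 - 1 = x^4/24 + x^3/12 + x^2/2 + 3·x/2 + O(x^5).
The coefficient of x^4 is 1/24.

Final answer: 1/24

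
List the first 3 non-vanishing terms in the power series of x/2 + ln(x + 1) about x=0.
x^3/3 - x^2/2 + 3·x/2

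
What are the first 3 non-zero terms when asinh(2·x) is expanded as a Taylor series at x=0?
12·x^5/5 - 4·x^3/3 + 2·x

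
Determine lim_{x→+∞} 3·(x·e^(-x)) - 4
Evaluate the dominant behaviour as x → +∞; each term tends to a finite value or vanishes.
Limit = -4.

Final answer: -4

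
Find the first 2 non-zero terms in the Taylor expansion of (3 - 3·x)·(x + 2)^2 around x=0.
12 - 9·x^2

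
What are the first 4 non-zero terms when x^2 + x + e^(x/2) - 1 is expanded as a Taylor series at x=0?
x^4/384 + x^3/48 + 9·x^2/8 + 3·x/2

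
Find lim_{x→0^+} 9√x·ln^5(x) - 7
The product is a 0·∞ indeterminate form at x → 0⁺.
Rewrite the product as 9·ln^5(x) / x^(-1/2) and apply L'Hôpital, or use the standard hierarchy x^(-1/2) ≫ |ln x|^5 as x → 0⁺.
The indeterminate product → 0, so the limit = -7.

Final answer: -7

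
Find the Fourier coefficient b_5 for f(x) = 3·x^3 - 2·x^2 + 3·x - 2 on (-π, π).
b_5 = (1/π) ∫_{-π}^{π} f(x)·sin(5x) dx.
Evaluate the integral (use parity and integration by parts as needed): b_5 = 114/125 + 6·π^2/5.

Final answer: 114/125 + 6·π^2/5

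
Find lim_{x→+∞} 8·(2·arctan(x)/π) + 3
Evaluate the dominant behaviour as x → +∞; each term tends to a finite value or vanishes.
Limit = 11.

Final answer: 11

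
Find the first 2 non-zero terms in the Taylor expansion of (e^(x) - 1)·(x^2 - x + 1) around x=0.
-x^2/2 + x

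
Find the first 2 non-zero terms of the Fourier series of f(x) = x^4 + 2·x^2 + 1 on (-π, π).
(40 - 8·π^2)·cos(x) + 1 + 2·π^2/3 + π^4/5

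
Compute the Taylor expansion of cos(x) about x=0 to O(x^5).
x^4/24 - x^2/2 + 1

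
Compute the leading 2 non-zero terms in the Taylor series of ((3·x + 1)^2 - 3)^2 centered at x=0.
4 - 24·x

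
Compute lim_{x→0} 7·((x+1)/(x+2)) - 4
Direct substitution at x = 0 gives -1/2.

Final answer: -1/2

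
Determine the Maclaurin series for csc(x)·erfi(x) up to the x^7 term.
247·x^6/(2520·√(π)) + 7·x^4/(20·√(π)) + x^2/√(π) + 2/√(π)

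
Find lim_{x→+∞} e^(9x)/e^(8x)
This is an ∞/∞ indeterminate form as x → +∞.
Rewrite e^(9x)/e^(8x) = e^((9−8)x) = e^(x); the exponent coefficient is 1 > 0 so e^(x) → ∞.
Limit = ∞.

Final answer: ∞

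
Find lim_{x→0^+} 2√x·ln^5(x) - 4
The product is a 0·∞ indeterminate form at x → 0⁺.
Rewrite the product as 2·ln^5(x) / x^(-1/2) and apply L'Hôpital, or use the standard hierarchy x^(-1/2) ≫ |ln x|^5 as x → 0⁺.
The indeterminate product → 0, so the limit = -4.

Final answer: -4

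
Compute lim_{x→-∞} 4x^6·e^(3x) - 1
The product is a 0·∞ indeterminate form at x → -∞.
Rewrite the product as 4x^6 / e^(-3x) (an ∞/∞ form) and apply L'Hôpital, or use the standard hierarchy e^(3|x|) ≫ |x^6| as x → -∞.
The indeterminate product → 0, so the limit = -1.

Final answer: -1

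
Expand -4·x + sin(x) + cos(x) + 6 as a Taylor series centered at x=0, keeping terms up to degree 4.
x^4/24 - x^3/6 - x^2/2 - 3·x + 7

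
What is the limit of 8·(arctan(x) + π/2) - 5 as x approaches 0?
Direct substitution at x = 0 gives -5 + 4·π.

Final answer: -5 + 4·π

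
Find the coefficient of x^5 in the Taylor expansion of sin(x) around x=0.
Expand to order 5: sin(x) = x^5/120 - x^3/6 + x + O(x^6).
The coefficient of x^5 is 1/120.

Final answer: 1/120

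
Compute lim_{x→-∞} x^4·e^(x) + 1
The product is a 0·∞ indeterminate form at x → -∞.
Rewrite the product as x^4 / e^(-x) (an ∞/∞ form) and apply L'Hôpital, or use the standard hierarchy e^(|x|) ≫ |x^4| as x → -∞.
The indeterminate product → 0, so the limit = 1.

Final answer: 1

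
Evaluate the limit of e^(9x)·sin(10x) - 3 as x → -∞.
Evaluate the dominant behaviour as x → -∞; each term tends to a finite value or vanishes.
Limit = -3.

Final answer: -3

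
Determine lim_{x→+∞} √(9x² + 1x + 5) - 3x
As x → +∞: multiply by the conjugate to get (1x+5)/(√(9x²+1x+5)+3x); the denominator ~ 6x, so the limit is 1/6.
Limit = 1/6.

Final answer: 1/6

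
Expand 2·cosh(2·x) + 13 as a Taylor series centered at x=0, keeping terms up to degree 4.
4·x^4/3 + 4·x^2 + 15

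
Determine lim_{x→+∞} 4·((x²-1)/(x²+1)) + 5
Evaluate the dominant behaviour as x → +∞; each term tends to a finite value or vanishes.
Limit = 9.

Final answer: 9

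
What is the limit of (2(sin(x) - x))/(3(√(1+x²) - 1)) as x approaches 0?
Both numerator and denominator → 0 as x → 0; this is a 0/0 indeterminate form.
Expand each to leading order near x = 0: numerator ~ -x^3/3, denominator ~ 3·x^2/2.
The limit of the ratio is 0.

Final answer: 0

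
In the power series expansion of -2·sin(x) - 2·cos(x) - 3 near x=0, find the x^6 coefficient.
Expand to order 6: -2·sin(x) - 2·cos(x) - 3 = x^6/360 - x^5/60 - x^4/12 + x^3/3 + x^2 - 2·x - 5 + O(x^7).
The coefficient of x^6 is 1/360.

Final answer: 1/360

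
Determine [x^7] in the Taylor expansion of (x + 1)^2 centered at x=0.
Expand to order 7: (x + 1)^2 = x^2 + 2·x + 1 + O(x^8).
The coefficient of x^7 is 0.

Final answer: 0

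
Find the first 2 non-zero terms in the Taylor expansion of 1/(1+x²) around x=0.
1 - x^2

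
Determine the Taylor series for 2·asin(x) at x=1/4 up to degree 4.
2·asin(1/4) + 8·√(15)·(x - 1/4)/15 + 16·√(15)·(x - 1/4)^2/225 + 128·√(15)·(x - 1/4)^3/1125 + 128·√(15)·(x - 1/4)^4/2025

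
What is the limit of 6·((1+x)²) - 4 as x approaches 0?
Direct substitution at x = 0 gives 2.

Final answer: 2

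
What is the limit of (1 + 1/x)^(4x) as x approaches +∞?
As x → +∞: write (1 + 1/x)^(4x) = ((1 + 1/x)^x)^4 → (e^1)^4 = e^4.
Limit = e^(4).

Final answer: e^(4)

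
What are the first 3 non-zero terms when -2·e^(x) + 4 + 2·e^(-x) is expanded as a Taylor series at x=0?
-2·x^3/3 - 4·x + 4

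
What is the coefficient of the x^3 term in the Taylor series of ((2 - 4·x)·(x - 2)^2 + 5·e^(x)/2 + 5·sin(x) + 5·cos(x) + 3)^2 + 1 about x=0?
Expand to order 3: ((2 - 4·x)·(x - 2)^2 + 5·e^(x)/2 + 5·sin(x) + 5·cos(x) + 3)^2 + 1 = -4297·x^3/6 + 892·x^2 - 1221·x/2 + 1373/4 + O(x^4).
The coefficient of x^3 is -4297/6.

Final answer: -4297/6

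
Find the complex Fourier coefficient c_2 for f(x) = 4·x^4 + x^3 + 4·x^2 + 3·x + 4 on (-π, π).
Compute the real Fourier coefficients first: a_2 = -8 + 8·π^2, b_2 = -π^2 - 3/2.
Then c_2 = (a_2 − i·b_2)/2 = -4 + 4·π^2 + 3·i/4 + i·π^2/2.

Final answer: -4 + 4·π^2 + 3·i/4 + i·π^2/2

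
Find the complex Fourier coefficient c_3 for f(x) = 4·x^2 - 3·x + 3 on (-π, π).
Compute the real Fourier coefficients first: a_3 = -16/9, b_3 = -2.
Then c_3 = (a_3 − i·b_3)/2 = -8/9 + i.

Final answer: -8/9 + i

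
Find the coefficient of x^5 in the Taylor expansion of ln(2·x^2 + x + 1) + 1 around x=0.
Expand to order 5: ln(2·x^2 + x + 1) + 1 = 11·x^5/5 - x^4/4 - 5·x^3/3 + 3·x^2/2 + x + 1 + O(x^6).
The coefficient of x^5 is 11/5.

Final answer: 11/5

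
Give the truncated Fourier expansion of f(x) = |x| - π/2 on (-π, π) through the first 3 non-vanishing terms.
-4·cos(x)/π - 4·cos(3·x)/(9·π) - 4·cos(5·x)/(25·π)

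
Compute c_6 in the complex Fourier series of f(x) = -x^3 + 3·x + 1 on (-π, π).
Compute the real Fourier coefficients first: a_6 = 0, b_6 = -19/18 + π^2/3.
Then c_6 = (a_6 − i·b_6)/2 = -i·π^2/6 + 19·i/36.

Final answer: -i·π^2/6 + 19·i/36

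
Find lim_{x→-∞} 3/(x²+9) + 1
Evaluate the dominant behaviour as x → -∞; each term tends to a finite value or vanishes.
Limit = 1.

Final answer: 1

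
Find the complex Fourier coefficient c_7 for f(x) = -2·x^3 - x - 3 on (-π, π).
Compute the real Fourier coefficients first: a_7 = 0, b_7 = -4·π^2/7 - 74/343.
Then c_7 = (a_7 − i·b_7)/2 = 37·i/343 + 2·i·π^2/7.

Final answer: 37·i/343 + 2·i·π^2/7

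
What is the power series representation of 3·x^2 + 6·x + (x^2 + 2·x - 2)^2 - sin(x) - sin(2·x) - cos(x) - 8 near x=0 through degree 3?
11·x^3/2 + 7·x^2/2 - 5·x - 5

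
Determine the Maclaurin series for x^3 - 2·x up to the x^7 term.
x^3 - 2·x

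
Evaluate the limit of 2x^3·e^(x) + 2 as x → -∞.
The product is a 0·∞ indeterminate form at x → -∞.
Rewrite the product as 2x^3 / e^(-x) (an ∞/∞ form) and apply L'Hôpital, or use the standard hierarchy e^(|x|) ≫ |x^3| as x → -∞.
The indeterminate product → 0, so the limit = 2.

Final answer: 2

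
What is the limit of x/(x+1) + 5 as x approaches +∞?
Evaluate the dominant behaviour as x → +∞; each term tends to a finite value or vanishes.
Limit = 6.

Final answer: 6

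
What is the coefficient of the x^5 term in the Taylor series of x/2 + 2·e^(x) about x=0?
Expand to order 5: x/2 + 2·e^(x) = x^5/60 + x^4/12 + x^3/3 + x^2 + 5·x/2 + 2 + O(x^6).
The coefficient of x^5 is 1/60.

Final answer: 1/60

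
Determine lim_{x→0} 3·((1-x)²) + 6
Direct substitution at x = 0 gives 9.

Final answer: 9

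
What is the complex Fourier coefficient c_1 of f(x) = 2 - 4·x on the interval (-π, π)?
Compute the real Fourier coefficients first: a_1 = 0, b_1 = -8.
Then c_1 = (a_1 − i·b_1)/2 = 4·i.

Final answer: 4·i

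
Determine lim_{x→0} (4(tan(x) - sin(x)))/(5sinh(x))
Both numerator and denominator → 0 as x → 0; this is a 0/0 indeterminate form.
Expand each to leading order near x = 0: numerator ~ 2·x^3, denominator ~ 5·x.
The limit of the ratio is 0.

Final answer: 0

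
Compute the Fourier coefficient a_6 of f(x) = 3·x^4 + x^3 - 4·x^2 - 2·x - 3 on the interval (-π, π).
a_6 = (1/π) ∫_{-π}^{π} f(x)·cos(6x) dx.
Evaluate the integral (use parity and integration by parts as needed): a_6 = -5/9 + 2·π^2/3.

Final answer: -5/9 + 2·π^2/3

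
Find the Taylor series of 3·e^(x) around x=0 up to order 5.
x^5/40 + x^4/8 + x^3/2 + 3·x^2/2 + 3·x + 3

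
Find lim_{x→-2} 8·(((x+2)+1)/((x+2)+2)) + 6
Direct substitution at x = -2 gives 10.

Final answer: 10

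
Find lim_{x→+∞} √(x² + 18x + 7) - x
This is an ∞ − ∞ indeterminate form.
Multiply and divide by the conjugate √(x²+18x + 7) + x; the x² terms cancel, leaving (18x + 7)/(√(x²+18x + 7)+x) → 18/2 = 9.
Limit = 9.

Final answer: 9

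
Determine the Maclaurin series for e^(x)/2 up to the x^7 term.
x^7/10080 + x^6/1440 + x^5/240 + x^4/48 + x^3/12 + x^2/4 + x/2 + 1/2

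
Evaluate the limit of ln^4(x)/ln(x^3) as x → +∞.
This is an ∞/∞ indeterminate form as x → +∞.
Write ln(x^3) = 3·ln(x), reducing the quotient to ln^3(x)/3 → ∞.
Limit = ∞.

Final answer: ∞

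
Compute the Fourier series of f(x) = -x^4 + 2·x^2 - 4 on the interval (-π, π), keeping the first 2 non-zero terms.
(-56 + 8·π^2)·cos(x) - π^4/5 - 4 + 2·π^2/3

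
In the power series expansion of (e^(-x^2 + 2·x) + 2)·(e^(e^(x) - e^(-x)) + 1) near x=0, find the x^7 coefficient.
Expand to order 7: (e^(-x^2 + 2·x) + 2)·(e^(e^(x) - e^(-x)) + 1) = 1391·x^7/840 + 27·x^6/10 + 81·x^5/20 + 19·x^4/3 + 29·x^3/3 + 12·x^2 + 10·x + 6 + O(x^8).
The coefficient of x^7 is 1391/840.

Final answer: 1391/840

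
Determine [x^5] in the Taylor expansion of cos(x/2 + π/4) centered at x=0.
Expand to order 5: cos(x/2 + π/4) = -√(2)·x^5/7680 + √(2)·x^4/768 + √(2)·x^3/96 - √(2)·x^2/16 - √(2)·x/4 + √(2)/2 + O(x^6).
The coefficient of x^5 is -√(2)/7680.

Final answer: -√(2)/7680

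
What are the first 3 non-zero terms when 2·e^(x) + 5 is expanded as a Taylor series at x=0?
x^2 + 2·x + 7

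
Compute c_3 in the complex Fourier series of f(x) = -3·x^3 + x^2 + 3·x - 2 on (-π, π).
Compute the real Fourier coefficients first: a_3 = -4/9, b_3 = 10/3 - 2·π^2.
Then c_3 = (a_3 − i·b_3)/2 = -2/9 - 5·i/3 + i·π^2.

Final answer: -2/9 - 5·i/3 + i·π^2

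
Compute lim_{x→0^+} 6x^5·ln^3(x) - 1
The product is a 0·∞ indeterminate form at x → 0⁺.
Rewrite the product as 6·ln^3(x) / x^(-5) and apply L'Hôpital, or use the standard hierarchy x^(-5) ≫ |ln x|^3 as x → 0⁺.
The indeterminate product → 0, so the limit = -1.

Final answer: -1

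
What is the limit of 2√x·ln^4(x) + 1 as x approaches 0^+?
The product is a 0·∞ indeterminate form at x → 0⁺.
Rewrite the product as 2·ln^4(x) / x^(-1/2) and apply L'Hôpital, or use the standard hierarchy x^(-1/2) ≫ |ln x|^4 as x → 0⁺.
The indeterminate product → 0, so the limit = 1.

Final answer: 1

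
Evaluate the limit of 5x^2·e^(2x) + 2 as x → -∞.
The product is a 0·∞ indeterminate form at x → -∞.
Rewrite the product as 5x^2 / e^(-2x) (an ∞/∞ form) and apply L'Hôpital, or use the standard hierarchy e^(2|x|) ≫ |x^2| as x → -∞.
The indeterminate product → 0, so the limit = 2.

Final answer: 2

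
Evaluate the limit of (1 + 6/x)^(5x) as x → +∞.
As x → +∞: write (1 + 6/x)^(5x) = ((1 + 6/x)^x)^5 → (e^6)^5 = e^30.
Limit = e^(30).

Final answer: e^(30)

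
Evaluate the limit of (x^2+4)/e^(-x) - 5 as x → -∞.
The quotient is an ∞/∞ indeterminate form as x → -∞.
Compare growth rates of the dominant terms (exponentials ≫ polynomials ≫ logarithms), or apply L'Hôpital's rule; the quotient → 0.
Adding the constant: 0 - 5 = -5. Limit = -5.

Final answer: -5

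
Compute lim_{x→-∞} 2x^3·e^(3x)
This is a 0·∞ indeterminate form at x → -∞.
Rewrite the product as 2x^3 / e^(-3x) (an ∞/∞ form) and apply L'Hôpital, or use the standard hierarchy e^(3|x|) ≫ |x^3| as x → -∞.
The indeterminate product → 0, so the limit = 0.

Final answer: 0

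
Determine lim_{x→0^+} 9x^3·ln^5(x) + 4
The product is a 0·∞ indeterminate form at x → 0⁺.
Rewrite the product as 9·ln^5(x) / x^(-3) and apply L'Hôpital, or use the standard hierarchy x^(-3) ≫ |ln x|^5 as x → 0⁺.
The indeterminate product → 0, so the limit = 4.

Final answer: 4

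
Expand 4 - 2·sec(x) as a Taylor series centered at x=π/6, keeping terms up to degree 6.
-4·√(3)/3 + 4 - 4·(x - π/6)/3 - 10·√(3)·(x - π/6)^2/9 - 14·(x - π/6)^3/9 - 17·√(3)·(x - π/6)^4/18 - 403·(x - π/6)^5/270 - 91·√(3)·(x - π/6)^6/108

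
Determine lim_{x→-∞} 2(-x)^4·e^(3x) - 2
The product is a 0·∞ indeterminate form at x → -∞.
Rewrite the product as 2(-x)^4 / e^(-3x) (an ∞/∞ form) and apply L'Hôpital, or use the standard hierarchy e^(3|x|) ≫ |(-x)^4| as x → -∞.
The indeterminate product → 0, so the limit = -2.

Final answer: -2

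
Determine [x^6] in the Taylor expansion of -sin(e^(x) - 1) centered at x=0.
Expand to order 6: -sin(e^(x) - 1) = 37·x^6/360 + 23·x^5/120 + 5·x^4/24 - x^2/2 - x + O(x^7).
The coefficient of x^6 is 37/360.

Final answer: 37/360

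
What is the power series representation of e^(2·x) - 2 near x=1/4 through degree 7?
-2 + e^(1/2) + 2·e^(1/2)·(x - 1/4) + 2·e^(1/2)·(x - 1/4)^2 + 4·e^(1/2)·(x - 1/4)^3/3 + 2·e^(1/2)·(x - 1/4)^4/3 + 4·e^(1/2)·(x - 1/4)^5/15 + 4·e^(1/2)·(x - 1/4)^6/45 + 8·e^(1/2)·(x - 1/4)^7/315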